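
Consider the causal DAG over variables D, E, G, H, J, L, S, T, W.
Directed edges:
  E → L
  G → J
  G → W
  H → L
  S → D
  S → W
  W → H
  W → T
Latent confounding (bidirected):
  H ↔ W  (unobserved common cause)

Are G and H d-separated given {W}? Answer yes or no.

Bayes-Ball from G | {W} reaches {D,H,J,L,S}.
H ∈ reach(G|{W}) ⇒ G ⊥̸ H | {W}.

No — G and H are d-connected given {W}.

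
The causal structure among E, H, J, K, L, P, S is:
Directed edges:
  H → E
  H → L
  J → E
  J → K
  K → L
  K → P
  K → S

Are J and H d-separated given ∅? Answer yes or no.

Bayes-Ball from J | ∅ reaches {E,K,L,P,S}.
H ∉ reach(J|∅) ⇒ J ⊥ H | ∅.

Yes — J ⊥ H | ∅.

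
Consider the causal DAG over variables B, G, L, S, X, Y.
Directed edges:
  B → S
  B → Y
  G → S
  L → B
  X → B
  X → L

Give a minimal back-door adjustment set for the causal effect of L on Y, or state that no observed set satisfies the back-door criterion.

desc(L)\{L}={B,S,Y}; candidates ⊆ {G,X}.
size 0: {}; under {} L still reaches {B,S,X,Y} ∋ Y.
{X}: L⊥Y given {X} in G with L→· removed — back-door holds.

L→Y: minimal back-door set {X}.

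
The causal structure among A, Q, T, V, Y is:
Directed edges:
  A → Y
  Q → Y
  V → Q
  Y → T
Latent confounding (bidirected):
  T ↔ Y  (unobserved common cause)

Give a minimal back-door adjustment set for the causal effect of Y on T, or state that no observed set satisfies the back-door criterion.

desc(Y)\{Y}={T}; candidates ⊆ {A,Q,V}.
Y↔T: latent back-door arc(s) into Y.
size 0: {}; under {} Y still reaches {A,Q,T,V} ∋ T.
size 1: {A}, {Q}, {V}; under {A} Y still reaches {Q,T,V} ∋ T.
size 2: {A,Q}, {A,V}, {Q,V}; under {A,Q} Y still reaches {T} ∋ T.
Y↔T cannot be blocked by any observed set — no back-door set.

Y→T: no observed back-door set.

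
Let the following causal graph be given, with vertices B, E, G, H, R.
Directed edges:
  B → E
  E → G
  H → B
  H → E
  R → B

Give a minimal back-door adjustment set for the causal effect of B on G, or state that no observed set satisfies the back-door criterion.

desc(B)\{B}={E,G}; candidates ⊆ {H,R}.
size 0: {}; under {} B still reaches {E,G,H,R} ∋ G.
{H}: B⊥G given {H} in G with B→· removed — back-door holds.

B→G: minimal back-door set {H}.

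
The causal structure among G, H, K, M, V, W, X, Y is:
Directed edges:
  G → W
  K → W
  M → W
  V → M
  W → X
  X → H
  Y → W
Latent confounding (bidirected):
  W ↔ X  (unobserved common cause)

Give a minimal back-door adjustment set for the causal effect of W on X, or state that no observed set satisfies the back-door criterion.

desc(W)\{W}={H,X}; candidates ⊆ {G,K,M,V,Y}.
W↔X: latent back-door arc(s) into W.
size 0: {}; under {} W still reaches {G,H,K,M,V,X,Y} ∋ X.
size 1: {G}, {K}, {M} …(+2); under {G} W still reaches {H,K,M,V,X,Y} ∋ X.
size 2: {G,K}, {G,M}, {G,V} …(+7); under {G,K} W still reaches {H,M,V,X,Y} ∋ X.
W↔X cannot be blocked by any observed set — no back-door set.

W→X: no observed back-door set.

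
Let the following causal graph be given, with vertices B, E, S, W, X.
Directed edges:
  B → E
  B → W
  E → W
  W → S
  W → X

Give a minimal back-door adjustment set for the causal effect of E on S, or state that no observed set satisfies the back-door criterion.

desc(E)\{E}={S,W,X}; candidates ⊆ {B}.
size 0: {}; under {} E still reaches {B,S,W,X} ∋ S.
{B}: E⊥S given {B} in G with E→· removed — back-door holds.

E→S: minimal back-door set {B}.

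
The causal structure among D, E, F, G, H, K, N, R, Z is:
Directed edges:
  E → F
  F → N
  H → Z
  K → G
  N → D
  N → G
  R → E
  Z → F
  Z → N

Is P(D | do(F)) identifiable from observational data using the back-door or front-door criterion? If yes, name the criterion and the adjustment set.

desc(F)\{F}={D,G,N}; candidates ⊆ {E,H,K,R,Z}.
size 0: {}; under {} F still reaches {D,E,G,H,N,R,Z} ∋ D.
{Z}: F⊥D given {Z} in G with F→· removed — back-door holds.
P(D|do(F)) = Σ_{Z} P(D|F,Z)·P(Z).

P(D|do(F)): backdoor, adjust for {Z}.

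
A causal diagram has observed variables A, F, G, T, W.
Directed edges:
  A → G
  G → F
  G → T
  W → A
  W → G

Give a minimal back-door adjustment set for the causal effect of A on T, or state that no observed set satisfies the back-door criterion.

desc(A)\{A}={F,G,T}; candidates ⊆ {W}.
size 0: {}; under {} A still reaches {F,G,T,W} ∋ T.
{W}: A⊥T given {W} in G with A→· removed — back-door holds.

A→T: minimal back-door set {W}.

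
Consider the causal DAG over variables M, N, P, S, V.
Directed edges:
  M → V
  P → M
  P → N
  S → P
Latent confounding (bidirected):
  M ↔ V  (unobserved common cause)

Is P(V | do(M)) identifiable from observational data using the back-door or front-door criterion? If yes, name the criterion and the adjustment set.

P(V|do(M)): not identifiable (no BD/FD set).

desc(M)\{M}={V}; candidates ⊆ {N,P,S}.
M↔V: latent back-door arc(s) into M.
size 0: {}; under {} M still reaches {N,P,S,V} ∋ V.
size 1: {N}, {P}, {S}; under {N} M still reaches {P,S,V} ∋ V.
size 2: {N,P}, {N,S}, {P,S}; under {N,P} M still reaches {V} ∋ V.
M↔V cannot be blocked by any observed set — no back-door set.
No mediator lies on a directed M→…→V path.
Neither criterion identifies P(V|do(M)) in this graph.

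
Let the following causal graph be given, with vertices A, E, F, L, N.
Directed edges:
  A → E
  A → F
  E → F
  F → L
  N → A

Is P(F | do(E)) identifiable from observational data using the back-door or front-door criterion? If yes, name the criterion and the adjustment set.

desc(E)\{E}={F,L}; candidates ⊆ {A,N}.
size 0: {}; under {} E still reaches {A,F,L,N} ∋ F.
{A}: E⊥F given {A} in G with E→· removed — back-door holds.
P(F|do(E)) = Σ_{A} P(F|E,A)·P(A).

P(F|do(E)): backdoor, adjust for {A}.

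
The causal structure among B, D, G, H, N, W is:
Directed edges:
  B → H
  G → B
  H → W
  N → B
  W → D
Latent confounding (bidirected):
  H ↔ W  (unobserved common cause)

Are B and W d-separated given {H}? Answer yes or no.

Bayes-Ball from B | {H} reaches {D,G,N,W}.
W ∈ reach(B|{H}) ⇒ B ⊥̸ W | {H}.

No — B and W are d-connected given {H}.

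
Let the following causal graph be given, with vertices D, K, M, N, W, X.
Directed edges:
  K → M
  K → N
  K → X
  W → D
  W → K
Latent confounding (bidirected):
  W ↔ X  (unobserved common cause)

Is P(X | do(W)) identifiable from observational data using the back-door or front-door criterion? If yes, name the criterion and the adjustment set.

desc(W)\{W}={D,K,M,N,X}; candidates ⊆ {—}.
W↔X: latent back-door arc(s) into W.
size 0: {}; under {} W still reaches {X} ∋ X.
W↔X cannot be blocked by any observed set — no back-door set.
{K}: (i) intercepts every directed W→X path; (ii) no back-door W→{K}; (iii) {W} blocks every back-door {K}→X. Front-door holds.
P(X|do(W)) = Σ_{K} P(K|W) Σ_{W'} P(X|K,W')P(W').

P(X|do(W)): frontdoor, adjust for {K}.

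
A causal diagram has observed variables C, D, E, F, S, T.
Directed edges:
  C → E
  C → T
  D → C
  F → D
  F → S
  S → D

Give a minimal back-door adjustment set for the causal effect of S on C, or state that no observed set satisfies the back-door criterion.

S→C: minimal back-door set {F}.

desc(S)\{S}={C,D,E,T}; candidates ⊆ {F}.
size 0: {}; under {} S still reaches {C,D,E,F,T} ∋ C.
{F}: S⊥C given {F} in G with S→· removed — back-door holds.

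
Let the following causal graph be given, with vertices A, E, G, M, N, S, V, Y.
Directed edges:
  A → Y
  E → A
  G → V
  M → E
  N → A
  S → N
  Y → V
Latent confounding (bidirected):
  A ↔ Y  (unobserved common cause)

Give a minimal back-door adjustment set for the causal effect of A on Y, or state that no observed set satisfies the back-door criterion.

A→Y: no observed back-door set.

desc(A)\{A}={V,Y}; candidates ⊆ {E,G,M,N,S}.
A↔Y: latent back-door arc(s) into A.
size 0: {}; under {} A still reaches {E,M,N,S,V,Y} ∋ Y.
size 1: {E}, {G}, {M} …(+2); under {E} A still reaches {N,S,V,Y} ∋ Y.
size 2: {E,G}, {E,M}, {E,N} …(+7); under {E,G} A still reaches {N,S,V,Y} ∋ Y.
A↔Y cannot be blocked by any observed set — no back-door set.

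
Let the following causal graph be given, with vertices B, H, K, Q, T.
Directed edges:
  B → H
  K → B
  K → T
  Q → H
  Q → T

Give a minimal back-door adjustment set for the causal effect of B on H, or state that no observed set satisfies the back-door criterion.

desc(B)\{B}={H}; candidates ⊆ {K,Q,T}.
∅: B⊥H given ∅ in G with B→· removed — back-door holds.

B→H: minimal back-door set ∅.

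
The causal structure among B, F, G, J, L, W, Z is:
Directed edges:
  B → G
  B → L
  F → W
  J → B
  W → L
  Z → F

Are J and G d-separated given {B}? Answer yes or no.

Bayes-Ball from J | {B} reaches ∅.
G ∉ reach(J|{B}) ⇒ J ⊥ G | {B}.

Yes — J ⊥ G | {B}.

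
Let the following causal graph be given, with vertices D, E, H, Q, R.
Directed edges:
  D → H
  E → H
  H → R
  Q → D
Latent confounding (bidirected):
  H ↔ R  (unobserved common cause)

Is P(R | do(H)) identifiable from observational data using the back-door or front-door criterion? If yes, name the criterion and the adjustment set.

P(R|do(H)): not identifiable (no BD/FD set).

desc(H)\{H}={R}; candidates ⊆ {D,E,Q}.
H↔R: latent back-door arc(s) into H.
size 0: {}; under {} H still reaches {D,E,Q,R} ∋ R.
size 1: {D}, {E}, {Q}; under {D} H still reaches {E,R} ∋ R.
size 2: {D,E}, {D,Q}, {E,Q}; under {D,E} H still reaches {R} ∋ R.
H↔R cannot be blocked by any observed set — no back-door set.
No mediator lies on a directed H→…→R path.
Neither criterion identifies P(R|do(H)) in this graph.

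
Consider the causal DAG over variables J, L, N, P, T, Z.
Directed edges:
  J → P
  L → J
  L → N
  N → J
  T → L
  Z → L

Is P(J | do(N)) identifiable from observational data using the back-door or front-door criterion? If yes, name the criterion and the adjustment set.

P(J|do(N)): backdoor, adjust for {L}.

desc(N)\{N}={J,P}; candidates ⊆ {L,T,Z}.
size 0: {}; under {} N still reaches {J,L,P,T,Z} ∋ J.
{L}: N⊥J given {L} in G with N→· removed — back-door holds.
P(J|do(N)) = Σ_{L} P(J|N,L)·P(L).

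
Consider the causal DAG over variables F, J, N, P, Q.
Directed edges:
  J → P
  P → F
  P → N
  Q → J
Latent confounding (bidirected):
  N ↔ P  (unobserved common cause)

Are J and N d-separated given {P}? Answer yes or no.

Bayes-Ball from J | {P} reaches {N,Q}.
N ∈ reach(J|{P}) ⇒ J ⊥̸ N | {P}.

No — J and N are d-connected given {P}.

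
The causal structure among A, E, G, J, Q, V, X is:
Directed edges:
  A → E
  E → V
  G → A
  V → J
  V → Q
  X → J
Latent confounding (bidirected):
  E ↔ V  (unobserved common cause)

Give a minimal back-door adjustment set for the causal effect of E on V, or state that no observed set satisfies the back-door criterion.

E→V: no observed back-door set.

desc(E)\{E}={J,Q,V}; candidates ⊆ {A,G,X}.
E↔V: latent back-door arc(s) into E.
size 0: {}; under {} E still reaches {A,G,J,Q,V} ∋ V.
size 1: {A}, {G}, {X}; under {A} E still reaches {J,Q,V} ∋ V.
size 2: {A,G}, {A,X}, {G,X}; under {A,G} E still reaches {J,Q,V} ∋ V.
E↔V cannot be blocked by any observed set — no back-door set.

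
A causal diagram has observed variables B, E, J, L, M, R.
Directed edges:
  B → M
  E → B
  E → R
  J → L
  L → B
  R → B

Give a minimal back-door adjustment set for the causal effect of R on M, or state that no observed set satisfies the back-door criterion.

desc(R)\{R}={B,M}; candidates ⊆ {E,J,L}.
size 0: {}; under {} R still reaches {B,E,M} ∋ M.
{E}: R⊥M given {E} in G with R→· removed — back-door holds.

R→M: minimal back-door set {E}.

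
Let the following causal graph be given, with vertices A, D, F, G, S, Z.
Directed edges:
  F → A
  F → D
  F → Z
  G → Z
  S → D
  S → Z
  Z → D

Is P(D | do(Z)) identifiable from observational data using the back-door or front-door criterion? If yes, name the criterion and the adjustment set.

desc(Z)\{Z}={D}; candidates ⊆ {A,F,G,S}.
size 0: {}; under {} Z still reaches {A,D,F,G,S} ∋ D.
size 1: {A}, {F}, {G} …(+1); under {A} Z still reaches {D,F,G,S} ∋ D.
{F,S}: Z⊥D given {F,S} in G with Z→· removed — back-door holds.
P(D|do(Z)) = Σ_{F,S} P(D|Z,F,S)·P(F,S).

P(D|do(Z)): backdoor, adjust for {F, S}.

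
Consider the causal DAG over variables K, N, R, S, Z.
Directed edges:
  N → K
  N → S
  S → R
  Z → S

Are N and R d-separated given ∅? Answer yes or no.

No — N and R are d-connected given ∅.

Bayes-Ball from N | ∅ reaches {K,R,S}.
R ∈ reach(N|∅) ⇒ N ⊥̸ R | ∅.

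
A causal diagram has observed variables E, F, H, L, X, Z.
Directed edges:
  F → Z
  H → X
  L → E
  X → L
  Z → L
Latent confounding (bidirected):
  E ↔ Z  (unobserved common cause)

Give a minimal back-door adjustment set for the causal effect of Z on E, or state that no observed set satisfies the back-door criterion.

Z→E: no observed back-door set.

desc(Z)\{Z}={E,L}; candidates ⊆ {F,H,X}.
Z↔E: latent back-door arc(s) into Z.
size 0: {}; under {} Z still reaches {E,F} ∋ E.
size 1: {F}, {H}, {X}; under {F} Z still reaches {E} ∋ E.
size 2: {F,H}, {F,X}, {H,X}; under {F,H} Z still reaches {E} ∋ E.
Z↔E cannot be blocked by any observed set — no back-door set.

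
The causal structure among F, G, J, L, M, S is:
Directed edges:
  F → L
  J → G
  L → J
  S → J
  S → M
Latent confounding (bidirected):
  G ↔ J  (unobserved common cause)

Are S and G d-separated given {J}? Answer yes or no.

No — S and G are d-connected given {J}.

Bayes-Ball from S | {J} reaches {F,G,L,M}.
G ∈ reach(S|{J}) ⇒ S ⊥̸ G | {J}.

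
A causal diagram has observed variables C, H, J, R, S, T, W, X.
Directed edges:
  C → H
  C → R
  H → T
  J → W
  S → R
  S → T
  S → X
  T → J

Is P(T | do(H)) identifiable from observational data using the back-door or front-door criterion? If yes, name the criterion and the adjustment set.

desc(H)\{H}={J,T,W}; candidates ⊆ {C,R,S,X}.
∅: H⊥T given ∅ in G with H→· removed — back-door holds.
P(T|do(H)) = P(T|H) — no adjustment needed.

P(T|do(H)): backdoor, adjust for ∅.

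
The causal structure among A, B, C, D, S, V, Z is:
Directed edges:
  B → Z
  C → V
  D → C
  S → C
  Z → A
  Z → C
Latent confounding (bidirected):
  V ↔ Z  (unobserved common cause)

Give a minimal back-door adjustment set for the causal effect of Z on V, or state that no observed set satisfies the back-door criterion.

Z→V: no observed back-door set.

desc(Z)\{Z}={A,C,V}; candidates ⊆ {B,D,S}.
Z↔V: latent back-door arc(s) into Z.
size 0: {}; under {} Z still reaches {B,V} ∋ V.
size 1: {B}, {D}, {S}; under {B} Z still reaches {V} ∋ V.
size 2: {B,D}, {B,S}, {D,S}; under {B,D} Z still reaches {V} ∋ V.
Z↔V cannot be blocked by any observed set — no back-door set.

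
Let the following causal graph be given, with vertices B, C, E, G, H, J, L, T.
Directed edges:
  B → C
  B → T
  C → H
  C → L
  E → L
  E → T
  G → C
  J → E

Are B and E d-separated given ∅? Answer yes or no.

Yes — B ⊥ E | ∅.

Bayes-Ball from B | ∅ reaches {C,H,L,T}.
E ∉ reach(B|∅) ⇒ B ⊥ E | ∅.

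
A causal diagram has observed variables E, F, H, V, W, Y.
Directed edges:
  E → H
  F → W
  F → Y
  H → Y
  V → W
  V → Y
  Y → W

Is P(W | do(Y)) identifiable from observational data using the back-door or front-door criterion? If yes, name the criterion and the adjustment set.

P(W|do(Y)): backdoor, adjust for {F, V}.

desc(Y)\{Y}={W}; candidates ⊆ {E,F,H,V}.
size 0: {}; under {} Y still reaches {E,F,H,V,W} ∋ W.
size 1: {E}, {F}, {H} …(+1); under {E} Y still reaches {F,H,V,W} ∋ W.
{F,V}: Y⊥W given {F,V} in G with Y→· removed — back-door holds.
P(W|do(Y)) = Σ_{F,V} P(W|Y,F,V)·P(F,V).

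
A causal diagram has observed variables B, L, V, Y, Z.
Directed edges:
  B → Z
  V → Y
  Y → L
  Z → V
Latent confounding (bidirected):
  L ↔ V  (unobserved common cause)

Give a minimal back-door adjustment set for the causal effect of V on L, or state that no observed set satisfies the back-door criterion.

desc(V)\{V}={L,Y}; candidates ⊆ {B,Z}.
V↔L: latent back-door arc(s) into V.
size 0: {}; under {} V still reaches {B,L,Z} ∋ L.
size 1: {B}, {Z}; under {B} V still reaches {L,Z} ∋ L.
size 2: {B,Z}; under {B,Z} V still reaches {L} ∋ L.
V↔L cannot be blocked by any observed set — no back-door set.

V→L: no observed back-door set.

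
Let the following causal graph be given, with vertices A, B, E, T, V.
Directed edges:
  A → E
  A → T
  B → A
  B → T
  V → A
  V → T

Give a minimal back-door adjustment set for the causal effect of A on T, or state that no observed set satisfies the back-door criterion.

A→T: minimal back-door set {B, V}.

desc(A)\{A}={E,T}; candidates ⊆ {B,V}.
size 0: {}; under {} A still reaches {B,T,V} ∋ T.
size 1: {B}, {V}; under {B} A still reaches {T,V} ∋ T.
{B,V}: A⊥T given {B,V} in G with A→· removed — back-door holds.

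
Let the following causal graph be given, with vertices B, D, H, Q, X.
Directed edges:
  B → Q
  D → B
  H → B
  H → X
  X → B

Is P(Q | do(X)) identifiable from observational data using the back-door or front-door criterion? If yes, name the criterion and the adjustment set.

P(Q|do(X)): backdoor, adjust for {H}.

desc(X)\{X}={B,Q}; candidates ⊆ {D,H}.
size 0: {}; under {} X still reaches {B,H,Q} ∋ Q.
{H}: X⊥Q given {H} in G with X→· removed — back-door holds.
P(Q|do(X)) = Σ_{H} P(Q|X,H)·P(H).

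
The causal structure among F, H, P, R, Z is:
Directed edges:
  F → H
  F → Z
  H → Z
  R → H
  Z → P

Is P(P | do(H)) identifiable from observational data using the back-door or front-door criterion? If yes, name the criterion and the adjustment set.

desc(H)\{H}={P,Z}; candidates ⊆ {F,R}.
size 0: {}; under {} H still reaches {F,P,R,Z} ∋ P.
{F}: H⊥P given {F} in G with H→· removed — back-door holds.
P(P|do(H)) = Σ_{F} P(P|H,F)·P(F).

P(P|do(H)): backdoor, adjust for {F}.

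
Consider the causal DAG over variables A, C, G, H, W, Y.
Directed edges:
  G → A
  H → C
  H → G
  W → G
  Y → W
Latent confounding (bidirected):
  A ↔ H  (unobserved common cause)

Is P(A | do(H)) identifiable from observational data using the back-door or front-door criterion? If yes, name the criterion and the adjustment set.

desc(H)\{H}={A,C,G}; candidates ⊆ {W,Y}.
H↔A: latent back-door arc(s) into H.
size 0: {}; under {} H still reaches {A} ∋ A.
size 1: {W}, {Y}; under {W} H still reaches {A} ∋ A.
size 2: {W,Y}; under {W,Y} H still reaches {A} ∋ A.
H↔A cannot be blocked by any observed set — no back-door set.
{G}: (i) intercepts every directed H→A path; (ii) no back-door H→{G}; (iii) {H} blocks every back-door {G}→A. Front-door holds.
P(A|do(H)) = Σ_{G} P(G|H) Σ_{H'} P(A|G,H')P(H').

P(A|do(H)): frontdoor, adjust for {G}.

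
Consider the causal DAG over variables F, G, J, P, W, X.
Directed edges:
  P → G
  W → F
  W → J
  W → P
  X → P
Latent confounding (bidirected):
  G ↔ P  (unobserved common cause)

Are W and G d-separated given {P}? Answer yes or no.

No — W and G are d-connected given {P}.

Bayes-Ball from W | {P} reaches {F,G,J,X}.
G ∈ reach(W|{P}) ⇒ W ⊥̸ G | {P}.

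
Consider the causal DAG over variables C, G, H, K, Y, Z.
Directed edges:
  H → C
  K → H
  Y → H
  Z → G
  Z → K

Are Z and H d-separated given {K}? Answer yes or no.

Yes — Z ⊥ H | {K}.

Bayes-Ball from Z | {K} reaches {G}.
H ∉ reach(Z|{K}) ⇒ Z ⊥ H | {K}.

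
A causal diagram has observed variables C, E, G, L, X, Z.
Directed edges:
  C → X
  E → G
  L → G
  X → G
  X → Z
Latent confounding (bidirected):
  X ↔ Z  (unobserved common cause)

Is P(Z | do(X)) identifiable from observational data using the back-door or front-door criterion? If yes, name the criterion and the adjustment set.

desc(X)\{X}={G,Z}; candidates ⊆ {C,E,L}.
X↔Z: latent back-door arc(s) into X.
size 0: {}; under {} X still reaches {C,Z} ∋ Z.
size 1: {C}, {E}, {L}; under {C} X still reaches {Z} ∋ Z.
size 2: {C,E}, {C,L}, {E,L}; under {C,E} X still reaches {Z} ∋ Z.
X↔Z cannot be blocked by any observed set — no back-door set.
No mediator lies on a directed X→…→Z path.
Neither criterion identifies P(Z|do(X)) in this graph.

P(Z|do(X)): not identifiable (no BD/FD set).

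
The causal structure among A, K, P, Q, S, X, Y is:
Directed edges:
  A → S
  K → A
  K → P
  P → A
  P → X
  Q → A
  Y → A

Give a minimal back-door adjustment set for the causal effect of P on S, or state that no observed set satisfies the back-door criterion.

desc(P)\{P}={A,S,X}; candidates ⊆ {K,Q,Y}.
size 0: {}; under {} P still reaches {A,K,S} ∋ S.
{K}: P⊥S given {K} in G with P→· removed — back-door holds.

P→S: minimal back-door set {K}.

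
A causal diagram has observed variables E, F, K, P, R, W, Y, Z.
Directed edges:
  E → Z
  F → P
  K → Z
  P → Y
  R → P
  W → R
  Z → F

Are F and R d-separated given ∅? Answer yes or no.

Yes — F ⊥ R | ∅.

Bayes-Ball from F | ∅ reaches {E,K,P,Y,Z}.
R ∉ reach(F|∅) ⇒ F ⊥ R | ∅.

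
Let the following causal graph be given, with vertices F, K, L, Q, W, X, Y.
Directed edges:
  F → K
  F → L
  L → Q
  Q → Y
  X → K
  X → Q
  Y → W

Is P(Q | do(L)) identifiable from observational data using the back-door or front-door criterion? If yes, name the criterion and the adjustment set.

P(Q|do(L)): backdoor, adjust for ∅.

desc(L)\{L}={Q,W,Y}; candidates ⊆ {F,K,X}.
∅: L⊥Q given ∅ in G with L→· removed — back-door holds.
P(Q|do(L)) = P(Q|L) — no adjustment needed.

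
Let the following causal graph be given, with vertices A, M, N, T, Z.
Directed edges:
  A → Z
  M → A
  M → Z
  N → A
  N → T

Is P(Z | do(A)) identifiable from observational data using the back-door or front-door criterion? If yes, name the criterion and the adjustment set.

P(Z|do(A)): backdoor, adjust for {M}.

desc(A)\{A}={Z}; candidates ⊆ {M,N,T}.
size 0: {}; under {} A still reaches {M,N,T,Z} ∋ Z.
{M}: A⊥Z given {M} in G with A→· removed — back-door holds.
P(Z|do(A)) = Σ_{M} P(Z|A,M)·P(M).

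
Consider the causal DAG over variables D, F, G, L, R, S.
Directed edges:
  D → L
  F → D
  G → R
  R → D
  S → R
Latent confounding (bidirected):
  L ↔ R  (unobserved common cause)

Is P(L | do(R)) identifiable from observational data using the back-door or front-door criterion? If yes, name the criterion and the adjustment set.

desc(R)\{R}={D,L}; candidates ⊆ {F,G,S}.
R↔L: latent back-door arc(s) into R.
size 0: {}; under {} R still reaches {G,L,S} ∋ L.
size 1: {F}, {G}, {S}; under {F} R still reaches {G,L,S} ∋ L.
size 2: {F,G}, {F,S}, {G,S}; under {F,G} R still reaches {L,S} ∋ L.
R↔L cannot be blocked by any observed set — no back-door set.
{D}: (i) intercepts every directed R→L path; (ii) no back-door R→{D}; (iii) {R} blocks every back-door {D}→L. Front-door holds.
P(L|do(R)) = Σ_{D} P(D|R) Σ_{R'} P(L|D,R')P(R').

P(L|do(R)): frontdoor, adjust for {D}.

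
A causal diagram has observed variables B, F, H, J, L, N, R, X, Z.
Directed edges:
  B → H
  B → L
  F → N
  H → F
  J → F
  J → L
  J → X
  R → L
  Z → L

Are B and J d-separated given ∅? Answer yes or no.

Bayes-Ball from B | ∅ reaches {F,H,L,N}.
J ∉ reach(B|∅) ⇒ B ⊥ J | ∅.

Yes — B ⊥ J | ∅.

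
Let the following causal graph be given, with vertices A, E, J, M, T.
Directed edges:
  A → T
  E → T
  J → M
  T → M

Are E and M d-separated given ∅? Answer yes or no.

No — E and M are d-connected given ∅.

Bayes-Ball from E | ∅ reaches {M,T}.
M ∈ reach(E|∅) ⇒ E ⊥̸ M | ∅.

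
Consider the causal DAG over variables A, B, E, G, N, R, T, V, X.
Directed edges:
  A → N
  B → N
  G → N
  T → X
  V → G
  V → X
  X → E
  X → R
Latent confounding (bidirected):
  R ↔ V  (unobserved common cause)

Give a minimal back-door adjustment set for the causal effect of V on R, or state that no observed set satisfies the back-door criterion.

desc(V)\{V}={E,G,N,R,X}; candidates ⊆ {A,B,T}.
V↔R: latent back-door arc(s) into V.
size 0: {}; under {} V still reaches {R} ∋ R.
size 1: {A}, {B}, {T}; under {A} V still reaches {R} ∋ R.
size 2: {A,B}, {A,T}, {B,T}; under {A,B} V still reaches {R} ∋ R.
V↔R cannot be blocked by any observed set — no back-door set.

V→R: no observed back-door set.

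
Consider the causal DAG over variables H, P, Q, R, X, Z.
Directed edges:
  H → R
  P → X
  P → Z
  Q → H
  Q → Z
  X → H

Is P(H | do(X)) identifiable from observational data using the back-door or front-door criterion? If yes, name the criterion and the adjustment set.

P(H|do(X)): backdoor, adjust for ∅.

desc(X)\{X}={H,R}; candidates ⊆ {P,Q,Z}.
∅: X⊥H given ∅ in G with X→· removed — back-door holds.
P(H|do(X)) = P(H|X) — no adjustment needed.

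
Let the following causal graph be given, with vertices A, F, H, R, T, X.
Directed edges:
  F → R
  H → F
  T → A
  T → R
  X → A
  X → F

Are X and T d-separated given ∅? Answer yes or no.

Bayes-Ball from X | ∅ reaches {A,F,R}.
T ∉ reach(X|∅) ⇒ X ⊥ T | ∅.

Yes — X ⊥ T | ∅.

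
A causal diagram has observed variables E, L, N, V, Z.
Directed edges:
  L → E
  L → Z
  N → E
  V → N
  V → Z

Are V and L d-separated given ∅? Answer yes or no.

Bayes-Ball from V | ∅ reaches {E,N,Z}.
L ∉ reach(V|∅) ⇒ V ⊥ L | ∅.

Yes — V ⊥ L | ∅.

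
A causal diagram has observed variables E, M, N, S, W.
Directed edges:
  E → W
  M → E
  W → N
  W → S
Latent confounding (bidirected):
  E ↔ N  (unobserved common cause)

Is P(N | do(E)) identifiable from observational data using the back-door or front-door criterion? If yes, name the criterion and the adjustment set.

P(N|do(E)): frontdoor, adjust for {W}.

desc(E)\{E}={N,S,W}; candidates ⊆ {M}.
E↔N: latent back-door arc(s) into E.
size 0: {}; under {} E still reaches {M,N} ∋ N.
size 1: {M}; under {M} E still reaches {N} ∋ N.
E↔N cannot be blocked by any observed set — no back-door set.
{W}: (i) intercepts every directed E→N path; (ii) no back-door E→{W}; (iii) {E} blocks every back-door {W}→N. Front-door holds.
P(N|do(E)) = Σ_{W} P(W|E) Σ_{E'} P(N|W,E')P(E').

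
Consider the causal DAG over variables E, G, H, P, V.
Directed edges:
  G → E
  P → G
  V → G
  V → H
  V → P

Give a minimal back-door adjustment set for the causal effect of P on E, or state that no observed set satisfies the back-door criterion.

P→E: minimal back-door set {V}.

desc(P)\{P}={E,G}; candidates ⊆ {H,V}.
size 0: {}; under {} P still reaches {E,G,H,V} ∋ E.
{V}: P⊥E given {V} in G with P→· removed — back-door holds.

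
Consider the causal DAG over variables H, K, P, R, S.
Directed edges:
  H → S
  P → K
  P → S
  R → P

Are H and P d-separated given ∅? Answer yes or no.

Yes — H ⊥ P | ∅.

Bayes-Ball from H | ∅ reaches {S}.
P ∉ reach(H|∅) ⇒ H ⊥ P | ∅.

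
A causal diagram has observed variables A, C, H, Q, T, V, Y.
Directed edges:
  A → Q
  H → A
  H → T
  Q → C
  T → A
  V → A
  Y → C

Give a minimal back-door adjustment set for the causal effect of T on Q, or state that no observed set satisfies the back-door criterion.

T→Q: minimal back-door set {H}.

desc(T)\{T}={A,C,Q}; candidates ⊆ {H,V,Y}.
size 0: {}; under {} T still reaches {A,C,H,Q} ∋ Q.
{H}: T⊥Q given {H} in G with T→· removed — back-door holds.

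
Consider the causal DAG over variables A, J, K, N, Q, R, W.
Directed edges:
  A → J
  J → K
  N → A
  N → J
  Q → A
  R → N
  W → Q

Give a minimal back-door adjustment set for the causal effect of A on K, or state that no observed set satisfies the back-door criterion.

A→K: minimal back-door set {N}.

desc(A)\{A}={J,K}; candidates ⊆ {N,Q,R,W}.
size 0: {}; under {} A still reaches {J,K,N,Q,R,W} ∋ K.
{N}: A⊥K given {N} in G with A→· removed — back-door holds.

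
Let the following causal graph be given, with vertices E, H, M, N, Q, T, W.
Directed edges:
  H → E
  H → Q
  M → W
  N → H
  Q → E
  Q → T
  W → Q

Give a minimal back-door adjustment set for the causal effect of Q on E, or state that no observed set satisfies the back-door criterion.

desc(Q)\{Q}={E,T}; candidates ⊆ {H,M,N,W}.
size 0: {}; under {} Q still reaches {E,H,M,N,W} ∋ E.
{H}: Q⊥E given {H} in G with Q→· removed — back-door holds.

Q→E: minimal back-door set {H}.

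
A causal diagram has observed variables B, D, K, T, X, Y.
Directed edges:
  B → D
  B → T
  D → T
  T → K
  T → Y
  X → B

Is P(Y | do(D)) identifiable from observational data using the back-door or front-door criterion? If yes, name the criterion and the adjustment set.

P(Y|do(D)): backdoor, adjust for {B}.

desc(D)\{D}={K,T,Y}; candidates ⊆ {B,X}.
size 0: {}; under {} D still reaches {B,K,T,X,Y} ∋ Y.
{B}: D⊥Y given {B} in G with D→· removed — back-door holds.
P(Y|do(D)) = Σ_{B} P(Y|D,B)·P(B).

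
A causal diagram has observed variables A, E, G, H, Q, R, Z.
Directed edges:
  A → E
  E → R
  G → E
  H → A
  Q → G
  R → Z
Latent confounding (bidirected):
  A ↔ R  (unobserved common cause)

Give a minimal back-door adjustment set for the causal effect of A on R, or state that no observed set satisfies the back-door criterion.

A→R: no observed back-door set.

desc(A)\{A}={E,R,Z}; candidates ⊆ {G,H,Q}.
A↔R: latent back-door arc(s) into A.
size 0: {}; under {} A still reaches {H,R,Z} ∋ R.
size 1: {G}, {H}, {Q}; under {G} A still reaches {H,R,Z} ∋ R.
size 2: {G,H}, {G,Q}, {H,Q}; under {G,H} A still reaches {R,Z} ∋ R.
A↔R cannot be blocked by any observed set — no back-door set.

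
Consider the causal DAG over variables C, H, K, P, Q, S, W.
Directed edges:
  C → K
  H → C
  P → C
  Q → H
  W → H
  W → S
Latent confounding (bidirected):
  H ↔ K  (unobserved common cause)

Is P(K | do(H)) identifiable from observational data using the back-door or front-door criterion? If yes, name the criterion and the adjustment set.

P(K|do(H)): frontdoor, adjust for {C}.

desc(H)\{H}={C,K}; candidates ⊆ {P,Q,S,W}.
H↔K: latent back-door arc(s) into H.
size 0: {}; under {} H still reaches {K,Q,S,W} ∋ K.
size 1: {P}, {Q}, {S} …(+1); under {P} H still reaches {K,Q,S,W} ∋ K.
size 2: {P,Q}, {P,S}, {P,W} …(+3); under {P,Q} H still reaches {K,S,W} ∋ K.
H↔K cannot be blocked by any observed set — no back-door set.
{C}: (i) intercepts every directed H→K path; (ii) no back-door H→{C}; (iii) {H} blocks every back-door {C}→K. Front-door holds.
P(K|do(H)) = Σ_{C} P(C|H) Σ_{H'} P(K|C,H')P(H').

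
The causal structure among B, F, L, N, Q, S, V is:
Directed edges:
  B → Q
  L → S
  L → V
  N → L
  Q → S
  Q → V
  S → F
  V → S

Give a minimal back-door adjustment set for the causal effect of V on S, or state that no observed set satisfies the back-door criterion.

desc(V)\{V}={F,S}; candidates ⊆ {B,L,N,Q}.
size 0: {}; under {} V still reaches {B,F,L,N,Q,S} ∋ S.
size 1: {B}, {L}, {N} …(+1); under {B} V still reaches {F,L,N,Q,S} ∋ S.
{L,Q}: V⊥S given {L,Q} in G with V→· removed — back-door holds.

V→S: minimal back-door set {L, Q}.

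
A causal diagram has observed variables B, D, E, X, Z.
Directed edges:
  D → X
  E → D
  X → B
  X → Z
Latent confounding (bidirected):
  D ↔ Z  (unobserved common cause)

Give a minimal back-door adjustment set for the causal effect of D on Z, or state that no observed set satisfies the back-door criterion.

D→Z: no observed back-door set.

desc(D)\{D}={B,X,Z}; candidates ⊆ {E}.
D↔Z: latent back-door arc(s) into D.
size 0: {}; under {} D still reaches {E,Z} ∋ Z.
size 1: {E}; under {E} D still reaches {Z} ∋ Z.
D↔Z cannot be blocked by any observed set — no back-door set.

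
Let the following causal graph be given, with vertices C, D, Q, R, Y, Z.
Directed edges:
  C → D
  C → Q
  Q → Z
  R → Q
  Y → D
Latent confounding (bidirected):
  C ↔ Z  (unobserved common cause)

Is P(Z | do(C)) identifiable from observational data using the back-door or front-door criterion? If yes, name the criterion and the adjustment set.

P(Z|do(C)): frontdoor, adjust for {Q}.

desc(C)\{C}={D,Q,Z}; candidates ⊆ {R,Y}.
C↔Z: latent back-door arc(s) into C.
size 0: {}; under {} C still reaches {Z} ∋ Z.
size 1: {R}, {Y}; under {R} C still reaches {Z} ∋ Z.
size 2: {R,Y}; under {R,Y} C still reaches {Z} ∋ Z.
C↔Z cannot be blocked by any observed set — no back-door set.
{Q}: (i) intercepts every directed C→Z path; (ii) no back-door C→{Q}; (iii) {C} blocks every back-door {Q}→Z. Front-door holds.
P(Z|do(C)) = Σ_{Q} P(Q|C) Σ_{C'} P(Z|Q,C')P(C').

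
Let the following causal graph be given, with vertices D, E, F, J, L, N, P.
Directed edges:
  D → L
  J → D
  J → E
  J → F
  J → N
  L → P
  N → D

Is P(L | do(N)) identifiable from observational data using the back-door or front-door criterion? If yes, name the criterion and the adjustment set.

P(L|do(N)): backdoor, adjust for {J}.

desc(N)\{N}={D,L,P}; candidates ⊆ {E,F,J}.
size 0: {}; under {} N still reaches {D,E,F,J,L,P} ∋ L.
{J}: N⊥L given {J} in G with N→· removed — back-door holds.
P(L|do(N)) = Σ_{J} P(L|N,J)·P(J).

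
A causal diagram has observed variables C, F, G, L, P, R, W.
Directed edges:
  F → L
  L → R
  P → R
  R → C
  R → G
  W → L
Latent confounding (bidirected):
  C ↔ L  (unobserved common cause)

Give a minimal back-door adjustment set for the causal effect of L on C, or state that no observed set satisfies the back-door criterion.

desc(L)\{L}={C,G,R}; candidates ⊆ {F,P,W}.
L↔C: latent back-door arc(s) into L.
size 0: {}; under {} L still reaches {C,F,W} ∋ C.
size 1: {F}, {P}, {W}; under {F} L still reaches {C,W} ∋ C.
size 2: {F,P}, {F,W}, {P,W}; under {F,P} L still reaches {C,W} ∋ C.
L↔C cannot be blocked by any observed set — no back-door set.

L→C: no observed back-door set.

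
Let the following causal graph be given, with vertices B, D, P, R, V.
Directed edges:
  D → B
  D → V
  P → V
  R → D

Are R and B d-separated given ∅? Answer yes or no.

Bayes-Ball from R | ∅ reaches {B,D,V}.
B ∈ reach(R|∅) ⇒ R ⊥̸ B | ∅.

No — R and B are d-connected given ∅.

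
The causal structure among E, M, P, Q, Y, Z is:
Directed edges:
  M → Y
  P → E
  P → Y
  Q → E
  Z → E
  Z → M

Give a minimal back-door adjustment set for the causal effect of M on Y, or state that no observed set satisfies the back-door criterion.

desc(M)\{M}={Y}; candidates ⊆ {E,P,Q,Z}.
∅: M⊥Y given ∅ in G with M→· removed — back-door holds.

M→Y: minimal back-door set ∅.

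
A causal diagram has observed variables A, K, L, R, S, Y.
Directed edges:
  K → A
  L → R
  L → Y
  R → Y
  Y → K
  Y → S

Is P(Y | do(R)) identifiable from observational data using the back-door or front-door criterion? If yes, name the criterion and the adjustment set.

desc(R)\{R}={A,K,S,Y}; candidates ⊆ {L}.
size 0: {}; under {} R still reaches {A,K,L,S,Y} ∋ Y.
{L}: R⊥Y given {L} in G with R→· removed — back-door holds.
P(Y|do(R)) = Σ_{L} P(Y|R,L)·P(L).

P(Y|do(R)): backdoor, adjust for {L}.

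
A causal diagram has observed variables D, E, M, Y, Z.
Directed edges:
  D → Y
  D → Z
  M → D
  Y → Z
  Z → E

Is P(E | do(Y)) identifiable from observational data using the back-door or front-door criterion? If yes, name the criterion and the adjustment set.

P(E|do(Y)): backdoor, adjust for {D}.

desc(Y)\{Y}={E,Z}; candidates ⊆ {D,M}.
size 0: {}; under {} Y still reaches {D,E,M,Z} ∋ E.
{D}: Y⊥E given {D} in G with Y→· removed — back-door holds.
P(E|do(Y)) = Σ_{D} P(E|Y,D)·P(D).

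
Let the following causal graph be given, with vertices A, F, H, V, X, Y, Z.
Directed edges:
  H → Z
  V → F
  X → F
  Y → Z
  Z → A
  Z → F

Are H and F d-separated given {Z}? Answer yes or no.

Yes — H ⊥ F | {Z}.

Bayes-Ball from H | {Z} reaches {Y}.
F ∉ reach(H|{Z}) ⇒ H ⊥ F | {Z}.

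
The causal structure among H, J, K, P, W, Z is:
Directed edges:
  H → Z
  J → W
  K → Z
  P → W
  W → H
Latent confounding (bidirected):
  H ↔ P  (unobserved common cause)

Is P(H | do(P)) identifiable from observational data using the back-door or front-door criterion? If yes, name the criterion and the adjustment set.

desc(P)\{P}={H,W,Z}; candidates ⊆ {J,K}.
P↔H: latent back-door arc(s) into P.
size 0: {}; under {} P still reaches {H,Z} ∋ H.
size 1: {J}, {K}; under {J} P still reaches {H,Z} ∋ H.
size 2: {J,K}; under {J,K} P still reaches {H,Z} ∋ H.
P↔H cannot be blocked by any observed set — no back-door set.
{W}: (i) intercepts every directed P→H path; (ii) no back-door P→{W}; (iii) {P} blocks every back-door {W}→H. Front-door holds.
P(H|do(P)) = Σ_{W} P(W|P) Σ_{P'} P(H|W,P')P(P').

P(H|do(P)): frontdoor, adjust for {W}.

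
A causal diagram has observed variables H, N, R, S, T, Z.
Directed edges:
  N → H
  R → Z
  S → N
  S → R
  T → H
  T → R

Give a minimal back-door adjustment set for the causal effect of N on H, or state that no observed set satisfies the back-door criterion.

N→H: minimal back-door set ∅.

desc(N)\{N}={H}; candidates ⊆ {R,S,T,Z}.
∅: N⊥H given ∅ in G with N→· removed — back-door holds.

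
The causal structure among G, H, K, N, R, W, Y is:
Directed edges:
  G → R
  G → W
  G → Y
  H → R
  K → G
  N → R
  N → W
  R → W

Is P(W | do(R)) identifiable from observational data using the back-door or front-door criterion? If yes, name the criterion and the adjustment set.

desc(R)\{R}={W}; candidates ⊆ {G,H,K,N,Y}.
size 0: {}; under {} R still reaches {G,H,K,N,W,Y} ∋ W.
size 1: {G}, {H}, {K} …(+2); under {G} R still reaches {H,N,W} ∋ W.
{G,N}: R⊥W given {G,N} in G with R→· removed — back-door holds.
P(W|do(R)) = Σ_{G,N} P(W|R,G,N)·P(G,N).

P(W|do(R)): backdoor, adjust for {G, N}.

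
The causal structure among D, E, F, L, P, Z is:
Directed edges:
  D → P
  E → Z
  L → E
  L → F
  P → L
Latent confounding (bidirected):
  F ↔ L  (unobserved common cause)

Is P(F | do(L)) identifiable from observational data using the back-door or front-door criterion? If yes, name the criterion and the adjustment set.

desc(L)\{L}={E,F,Z}; candidates ⊆ {D,P}.
L↔F: latent back-door arc(s) into L.
size 0: {}; under {} L still reaches {D,F,P} ∋ F.
size 1: {D}, {P}; under {D} L still reaches {F,P} ∋ F.
size 2: {D,P}; under {D,P} L still reaches {F} ∋ F.
L↔F cannot be blocked by any observed set — no back-door set.
No mediator lies on a directed L→…→F path.
Neither criterion identifies P(F|do(L)) in this graph.

P(F|do(L)): not identifiable (no BD/FD set).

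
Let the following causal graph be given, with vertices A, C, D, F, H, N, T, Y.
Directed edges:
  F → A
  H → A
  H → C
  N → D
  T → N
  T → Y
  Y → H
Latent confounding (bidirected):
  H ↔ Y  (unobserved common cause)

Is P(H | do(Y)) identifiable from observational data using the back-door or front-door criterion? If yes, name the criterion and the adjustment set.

desc(Y)\{Y}={A,C,H}; candidates ⊆ {D,F,N,T}.
Y↔H: latent back-door arc(s) into Y.
size 0: {}; under {} Y still reaches {A,C,D,H,N,T} ∋ H.
size 1: {D}, {F}, {N} …(+1); under {D} Y still reaches {A,C,H,N,T} ∋ H.
size 2: {D,F}, {D,N}, {D,T} …(+3); under {D,F} Y still reaches {A,C,H,N,T} ∋ H.
Y↔H cannot be blocked by any observed set — no back-door set.
No mediator lies on a directed Y→…→H path.
Neither criterion identifies P(H|do(Y)) in this graph.

P(H|do(Y)): not identifiable (no BD/FD set).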